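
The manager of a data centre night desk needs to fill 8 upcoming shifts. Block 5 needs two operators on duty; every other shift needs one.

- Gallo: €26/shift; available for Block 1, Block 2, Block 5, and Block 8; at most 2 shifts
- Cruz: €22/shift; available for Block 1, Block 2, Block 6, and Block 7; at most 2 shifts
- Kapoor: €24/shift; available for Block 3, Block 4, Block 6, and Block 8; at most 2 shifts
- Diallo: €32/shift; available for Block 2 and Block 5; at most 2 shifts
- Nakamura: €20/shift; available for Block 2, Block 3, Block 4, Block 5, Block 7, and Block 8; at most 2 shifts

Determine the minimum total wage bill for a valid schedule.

Picking the cheapest available operator for each shift independently would cost €190, but that ignores the shift limits.
An optimal schedule: Block 1→Cruz, Block 2→Gallo, Block 3→Nakamura, Block 4→Nakamura, Block 5→Gallo+Diallo, Block 6→Kapoor, Block 7→Cruz, Block 8→Kapoor.
Total: 22 + 26 + 20 + 20 + 26 + 32 + 24 + 22 + 24 = €216.

€216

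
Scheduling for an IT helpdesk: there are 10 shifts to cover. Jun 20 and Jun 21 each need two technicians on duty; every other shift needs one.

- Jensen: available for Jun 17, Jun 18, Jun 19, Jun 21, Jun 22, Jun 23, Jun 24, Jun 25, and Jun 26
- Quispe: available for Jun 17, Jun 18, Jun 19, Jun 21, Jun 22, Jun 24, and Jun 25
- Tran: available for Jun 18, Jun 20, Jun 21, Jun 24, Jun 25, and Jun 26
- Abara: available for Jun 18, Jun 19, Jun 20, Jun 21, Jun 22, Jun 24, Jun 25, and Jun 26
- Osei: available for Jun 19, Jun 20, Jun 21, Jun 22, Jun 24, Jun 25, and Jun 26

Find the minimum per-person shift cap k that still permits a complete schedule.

With 5 technicians and 12 worker-slots to fill, someone must work at least ⌈12/5⌉ = 3 shifts, so k ≥ 3.
k = 3 works: Jun 17→Jensen, Jun 18→Jensen, Jun 19→Quispe, Jun 20→Tran+Abara, Jun 21→Abara+Osei, Jun 22→Quispe, Jun 23→Jensen, Jun 24→Quispe, Jun 25→Tran, Jun 26→Tran.
Loads: Jensen 3, Quispe 3, Tran 3, Abara 2, Osei 1 — all ≤ 3.

3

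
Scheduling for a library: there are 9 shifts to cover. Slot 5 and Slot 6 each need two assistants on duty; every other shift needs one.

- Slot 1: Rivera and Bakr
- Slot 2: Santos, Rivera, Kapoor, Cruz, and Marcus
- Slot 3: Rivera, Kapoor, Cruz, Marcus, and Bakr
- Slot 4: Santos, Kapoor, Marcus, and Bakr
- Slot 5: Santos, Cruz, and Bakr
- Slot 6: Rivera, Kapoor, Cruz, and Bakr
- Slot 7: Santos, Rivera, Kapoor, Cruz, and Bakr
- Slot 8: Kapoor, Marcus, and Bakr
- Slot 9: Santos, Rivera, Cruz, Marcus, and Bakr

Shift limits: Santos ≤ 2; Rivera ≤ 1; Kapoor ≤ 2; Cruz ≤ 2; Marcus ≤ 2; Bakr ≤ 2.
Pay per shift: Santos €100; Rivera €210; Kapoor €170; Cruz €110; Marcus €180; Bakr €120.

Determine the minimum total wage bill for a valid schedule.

€1570

Picking the cheapest available assistant for each shift independently would cost €1190, but that ignores the shift limits.
An optimal schedule: Slot 1→Rivera, Slot 2→Kapoor, Slot 3→Marcus, Slot 4→Santos, Slot 5→Santos+Cruz, Slot 6→Cruz+Bakr, Slot 7→Bakr, Slot 8→Kapoor, Slot 9→Marcus.
Total: 210 + 170 + 180 + 100 + 100 + 110 + 110 + 120 + 120 + 170 + 180 = €1570.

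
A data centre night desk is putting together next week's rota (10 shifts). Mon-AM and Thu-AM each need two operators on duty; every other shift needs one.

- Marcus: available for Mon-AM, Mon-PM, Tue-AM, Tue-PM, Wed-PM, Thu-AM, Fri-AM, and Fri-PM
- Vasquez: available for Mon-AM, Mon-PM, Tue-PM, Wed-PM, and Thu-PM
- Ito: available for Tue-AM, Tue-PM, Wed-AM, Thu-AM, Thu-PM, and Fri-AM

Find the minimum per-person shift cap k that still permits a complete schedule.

With 3 operators and 12 worker-slots to fill, someone must work at least ⌈12/3⌉ = 4 shifts, so k ≥ 4.
k = 4 works: Mon-AM→Marcus+Vasquez, Mon-PM→Marcus, Tue-AM→Ito, Tue-PM→Vasquez, Wed-AM→Ito, Wed-PM→Vasquez, Thu-AM→Marcus+Ito, Thu-PM→Vasquez, Fri-AM→Ito, Fri-PM→Marcus.
Loads: Marcus 4, Vasquez 4, Ito 4 — all ≤ 4.

4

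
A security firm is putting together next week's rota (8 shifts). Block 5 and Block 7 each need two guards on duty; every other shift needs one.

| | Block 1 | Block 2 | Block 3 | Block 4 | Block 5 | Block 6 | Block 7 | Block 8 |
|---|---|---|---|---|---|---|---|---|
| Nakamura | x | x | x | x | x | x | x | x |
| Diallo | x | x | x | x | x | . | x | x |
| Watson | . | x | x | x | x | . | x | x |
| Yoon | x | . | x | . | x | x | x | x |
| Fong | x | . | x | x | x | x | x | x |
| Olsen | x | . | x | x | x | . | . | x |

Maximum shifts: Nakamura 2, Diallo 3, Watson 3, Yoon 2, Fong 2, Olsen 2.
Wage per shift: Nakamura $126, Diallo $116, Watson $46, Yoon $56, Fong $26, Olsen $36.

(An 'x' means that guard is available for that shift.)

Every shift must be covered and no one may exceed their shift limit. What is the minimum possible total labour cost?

Picking the cheapest available guard for each shift independently would cost $310, but that ignores the shift limits.
An optimal schedule: Block 1→Fong, Block 2→Watson, Block 3→Olsen, Block 4→Olsen, Block 5→Yoon+Diallo, Block 6→Fong, Block 7→Watson+Yoon, Block 8→Watson.
Total: 26 + 46 + 36 + 36 + 56 + 116 + 26 + 46 + 56 + 46 = $490.

$490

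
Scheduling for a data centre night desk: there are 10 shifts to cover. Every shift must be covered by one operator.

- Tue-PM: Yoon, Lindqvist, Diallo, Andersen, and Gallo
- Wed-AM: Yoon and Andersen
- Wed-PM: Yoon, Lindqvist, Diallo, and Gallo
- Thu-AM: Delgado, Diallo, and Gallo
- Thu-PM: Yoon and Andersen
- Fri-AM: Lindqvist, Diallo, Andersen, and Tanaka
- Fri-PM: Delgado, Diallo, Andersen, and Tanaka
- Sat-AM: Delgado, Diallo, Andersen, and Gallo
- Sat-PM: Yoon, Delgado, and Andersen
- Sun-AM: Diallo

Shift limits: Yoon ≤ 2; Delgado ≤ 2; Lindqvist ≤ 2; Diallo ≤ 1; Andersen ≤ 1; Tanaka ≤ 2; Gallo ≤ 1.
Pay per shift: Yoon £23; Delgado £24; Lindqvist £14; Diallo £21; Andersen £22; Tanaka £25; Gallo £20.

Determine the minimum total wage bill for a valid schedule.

£210

Sun-AM can only be covered by Diallo, so that assignment is forced.
Picking the cheapest available operator for each shift independently would cost £190, but that ignores the shift limits.
An optimal schedule: Tue-PM→Gallo, Wed-AM→Yoon, Wed-PM→Lindqvist, Thu-AM→Delgado, Thu-PM→Yoon, Fri-AM→Lindqvist, Fri-PM→Tanaka, Sat-AM→Andersen, Sat-PM→Delgado, Sun-AM→Diallo.
Total: 20 + 23 + 14 + 24 + 23 + 14 + 25 + 22 + 24 + 21 = £210.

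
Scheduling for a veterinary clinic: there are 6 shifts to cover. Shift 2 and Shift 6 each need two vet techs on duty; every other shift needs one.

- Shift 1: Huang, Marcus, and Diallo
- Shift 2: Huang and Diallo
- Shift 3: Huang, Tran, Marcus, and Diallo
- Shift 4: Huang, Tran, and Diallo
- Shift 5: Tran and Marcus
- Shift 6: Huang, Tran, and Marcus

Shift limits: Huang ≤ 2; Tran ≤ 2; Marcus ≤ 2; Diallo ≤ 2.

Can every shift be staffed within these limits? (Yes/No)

Shift 2 can only be covered by Huang and Diallo, so that assignment is forced.
One valid schedule: Shift 1→Huang, Shift 2→Huang+Diallo, Shift 3→Marcus, Shift 4→Diallo, Shift 5→Tran, Shift 6→Tran+Marcus.
Loads: Huang 2/2, Tran 2/2, Marcus 2/2, Diallo 2/2 — all within limits.

Yes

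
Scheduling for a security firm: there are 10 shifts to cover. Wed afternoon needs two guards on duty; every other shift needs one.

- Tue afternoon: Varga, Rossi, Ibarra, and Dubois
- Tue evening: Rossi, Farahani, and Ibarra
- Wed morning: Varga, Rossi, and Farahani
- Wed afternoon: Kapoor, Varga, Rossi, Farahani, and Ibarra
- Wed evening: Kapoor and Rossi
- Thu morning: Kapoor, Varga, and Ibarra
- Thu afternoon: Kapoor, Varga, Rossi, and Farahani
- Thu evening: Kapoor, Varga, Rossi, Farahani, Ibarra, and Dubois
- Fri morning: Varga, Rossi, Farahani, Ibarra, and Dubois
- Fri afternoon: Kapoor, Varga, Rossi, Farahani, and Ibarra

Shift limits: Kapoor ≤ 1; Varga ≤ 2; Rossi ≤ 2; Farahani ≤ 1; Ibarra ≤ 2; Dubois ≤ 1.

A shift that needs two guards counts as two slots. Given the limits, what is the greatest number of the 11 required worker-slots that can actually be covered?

Total capacity across all guards is 1+2+2+1+2+1 = 9, and 11 slots are needed, so at most 9 can be filled.
An assignment achieving 9: Tue afternoon→Rossi, Tue evening→Rossi, Wed morning→Varga, Wed afternoon→Ibarra, Wed evening→Kapoor, Thu morning→Varga, Thu afternoon→Farahani, Thu evening→Dubois, Fri morning→Ibarra.
Loads: Kapoor 1/1, Varga 2/2, Rossi 2/2, Farahani 1/1, Ibarra 2/2, Dubois 1/1.

9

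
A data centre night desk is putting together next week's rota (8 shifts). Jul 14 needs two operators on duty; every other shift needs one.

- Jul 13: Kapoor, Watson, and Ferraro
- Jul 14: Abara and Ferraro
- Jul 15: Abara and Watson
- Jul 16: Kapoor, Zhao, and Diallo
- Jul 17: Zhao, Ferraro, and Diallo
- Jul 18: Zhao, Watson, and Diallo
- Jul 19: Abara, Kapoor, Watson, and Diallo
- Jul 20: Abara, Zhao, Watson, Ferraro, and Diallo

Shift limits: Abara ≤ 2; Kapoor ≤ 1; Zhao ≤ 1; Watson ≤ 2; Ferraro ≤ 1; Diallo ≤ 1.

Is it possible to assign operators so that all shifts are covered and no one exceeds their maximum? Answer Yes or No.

Total capacity is 2+1+1+2+1+1 = 8 but 9 worker-slots are needed — infeasible.

No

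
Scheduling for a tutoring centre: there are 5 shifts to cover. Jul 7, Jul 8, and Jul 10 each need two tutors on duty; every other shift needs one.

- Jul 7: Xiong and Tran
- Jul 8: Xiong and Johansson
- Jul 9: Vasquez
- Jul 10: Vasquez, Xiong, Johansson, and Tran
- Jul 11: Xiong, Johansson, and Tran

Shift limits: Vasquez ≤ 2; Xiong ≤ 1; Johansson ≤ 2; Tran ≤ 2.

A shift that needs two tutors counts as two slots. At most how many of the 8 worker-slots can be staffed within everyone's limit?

7

Total capacity across all tutors is 2+1+2+2 = 7, and 8 slots are needed, so at most 7 can be filled.
An assignment achieving 7: Jul 7→Xiong+Tran, Jul 8→Johansson, Jul 9→Vasquez, Jul 10→Vasquez+Tran, Jul 11→Johansson.
Loads: Vasquez 2/2, Xiong 1/1, Johansson 2/2, Tran 2/2.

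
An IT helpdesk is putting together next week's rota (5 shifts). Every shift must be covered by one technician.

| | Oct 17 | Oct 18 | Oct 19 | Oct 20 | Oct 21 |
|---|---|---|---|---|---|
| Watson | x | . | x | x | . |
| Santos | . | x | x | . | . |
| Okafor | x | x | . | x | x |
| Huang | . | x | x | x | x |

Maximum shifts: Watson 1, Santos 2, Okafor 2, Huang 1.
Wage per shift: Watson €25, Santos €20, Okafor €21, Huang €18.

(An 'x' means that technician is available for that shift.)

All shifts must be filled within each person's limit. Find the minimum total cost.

€100

Picking the cheapest available technician for each shift independently would cost €93, but that ignores the shift limits.
An optimal schedule: Oct 17→Okafor, Oct 18→Santos, Oct 19→Santos, Oct 20→Okafor, Oct 21→Huang.
Total: 21 + 20 + 20 + 21 + 18 = €100.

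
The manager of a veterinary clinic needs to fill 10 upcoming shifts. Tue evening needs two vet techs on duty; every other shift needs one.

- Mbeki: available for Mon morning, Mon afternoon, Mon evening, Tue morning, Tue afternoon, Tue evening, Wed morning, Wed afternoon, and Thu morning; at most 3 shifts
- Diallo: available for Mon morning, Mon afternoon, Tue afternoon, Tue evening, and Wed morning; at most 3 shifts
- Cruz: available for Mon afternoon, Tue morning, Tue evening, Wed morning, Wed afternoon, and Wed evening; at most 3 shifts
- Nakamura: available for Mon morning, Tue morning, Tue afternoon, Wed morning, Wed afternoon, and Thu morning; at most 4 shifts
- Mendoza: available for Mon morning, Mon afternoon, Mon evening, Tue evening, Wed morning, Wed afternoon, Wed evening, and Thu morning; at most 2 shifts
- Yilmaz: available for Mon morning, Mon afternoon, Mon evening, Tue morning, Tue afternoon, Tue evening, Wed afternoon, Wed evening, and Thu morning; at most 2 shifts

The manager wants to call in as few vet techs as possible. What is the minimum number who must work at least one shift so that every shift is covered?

4

11 slots to fill and no one can take more than 4, so at least ⌈11/4⌉ = 3 vet techs are needed.
Any 3 vet techs together have capacity at most 4+3+3 = 10 < 11 slots, so 3 can never suffice.
Mbeki, Diallo, Cruz, and Nakamura alone can cover everything: Mon morning→Mbeki, Mon afternoon→Diallo, Mon evening→Mbeki, Tue morning→Cruz, Tue afternoon→Diallo, Tue evening→Diallo+Cruz, Wed morning→Nakamura, Wed afternoon→Nakamura, Wed evening→Cruz, Thu morning→Mbeki.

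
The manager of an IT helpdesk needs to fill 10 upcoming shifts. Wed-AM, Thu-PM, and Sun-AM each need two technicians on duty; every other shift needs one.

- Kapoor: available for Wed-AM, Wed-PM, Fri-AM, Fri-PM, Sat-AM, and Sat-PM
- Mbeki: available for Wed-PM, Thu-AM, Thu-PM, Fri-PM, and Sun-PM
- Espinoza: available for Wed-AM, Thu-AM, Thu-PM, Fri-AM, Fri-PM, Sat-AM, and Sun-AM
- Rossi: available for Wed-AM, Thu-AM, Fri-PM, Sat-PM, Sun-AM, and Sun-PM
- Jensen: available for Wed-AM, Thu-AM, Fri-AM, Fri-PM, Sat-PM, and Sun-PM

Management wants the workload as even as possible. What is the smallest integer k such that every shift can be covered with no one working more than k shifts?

3

With 5 technicians and 13 worker-slots to fill, someone must work at least ⌈13/5⌉ = 3 shifts, so k ≥ 3.
k = 3 works: Wed-AM→Rossi+Jensen, Wed-PM→Kapoor, Thu-AM→Mbeki, Thu-PM→Mbeki+Espinoza, Fri-AM→Kapoor, Fri-PM→Espinoza, Sat-AM→Kapoor, Sat-PM→Rossi, Sun-AM→Espinoza+Rossi, Sun-PM→Mbeki.
Loads: Kapoor 3, Mbeki 3, Espinoza 3, Rossi 3, Jensen 1 — all ≤ 3.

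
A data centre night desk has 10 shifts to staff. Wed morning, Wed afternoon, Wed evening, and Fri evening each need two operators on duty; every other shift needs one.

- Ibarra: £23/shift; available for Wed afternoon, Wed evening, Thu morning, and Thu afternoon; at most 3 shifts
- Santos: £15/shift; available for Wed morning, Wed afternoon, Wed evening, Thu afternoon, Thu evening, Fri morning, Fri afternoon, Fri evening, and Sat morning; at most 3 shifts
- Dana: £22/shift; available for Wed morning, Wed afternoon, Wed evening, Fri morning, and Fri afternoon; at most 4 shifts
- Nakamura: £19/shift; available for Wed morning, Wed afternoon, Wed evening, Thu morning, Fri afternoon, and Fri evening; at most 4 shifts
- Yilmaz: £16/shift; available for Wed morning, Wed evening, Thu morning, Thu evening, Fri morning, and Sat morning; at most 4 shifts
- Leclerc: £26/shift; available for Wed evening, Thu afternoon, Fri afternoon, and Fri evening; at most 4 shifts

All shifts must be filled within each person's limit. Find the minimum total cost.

Picking the cheapest available operator for each shift independently would cost £221, but that ignores the shift limits.
An optimal schedule: Wed morning→Yilmaz+Dana, Wed afternoon→Nakamura+Dana, Wed evening→Nakamura+Dana, Thu morning→Yilmaz, Thu afternoon→Santos, Thu evening→Santos, Fri morning→Yilmaz, Fri afternoon→Nakamura, Fri evening→Santos+Nakamura, Sat morning→Yilmaz.
Total: 16 + 22 + 19 + 22 + 19 + 22 + 16 + 15 + 15 + 16 + 19 + 15 + 19 + 16 = £251.

£251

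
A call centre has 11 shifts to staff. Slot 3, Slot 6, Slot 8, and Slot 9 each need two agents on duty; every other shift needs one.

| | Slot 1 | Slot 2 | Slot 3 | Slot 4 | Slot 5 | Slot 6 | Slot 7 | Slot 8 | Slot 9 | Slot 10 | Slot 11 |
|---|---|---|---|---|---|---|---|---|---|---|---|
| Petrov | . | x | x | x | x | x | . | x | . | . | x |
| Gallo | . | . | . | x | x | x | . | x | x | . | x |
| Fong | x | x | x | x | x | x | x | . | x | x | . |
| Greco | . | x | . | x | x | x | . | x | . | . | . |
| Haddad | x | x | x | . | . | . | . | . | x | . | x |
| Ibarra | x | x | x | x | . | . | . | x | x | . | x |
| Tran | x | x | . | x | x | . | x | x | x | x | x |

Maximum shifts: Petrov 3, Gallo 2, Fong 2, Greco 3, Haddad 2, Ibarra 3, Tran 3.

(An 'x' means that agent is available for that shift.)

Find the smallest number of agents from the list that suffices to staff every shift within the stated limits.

6

15 slots to fill and no one can take more than 3, so at least ⌈15/3⌉ = 5 agents are needed.
Any 5 agents together have capacity at most 3+3+3+3+2 = 14 < 15 slots, so 5 can never suffice.
Petrov, Gallo, Fong, Greco, Haddad, and Ibarra alone can cover everything: Slot 1→Haddad, Slot 2→Petrov, Slot 3→Haddad+Ibarra, Slot 4→Greco, Slot 5→Petrov, Slot 6→Gallo+Greco, Slot 7→Fong, Slot 8→Greco+Ibarra, Slot 9→Gallo+Ibarra, Slot 10→Fong, Slot 11→Petrov.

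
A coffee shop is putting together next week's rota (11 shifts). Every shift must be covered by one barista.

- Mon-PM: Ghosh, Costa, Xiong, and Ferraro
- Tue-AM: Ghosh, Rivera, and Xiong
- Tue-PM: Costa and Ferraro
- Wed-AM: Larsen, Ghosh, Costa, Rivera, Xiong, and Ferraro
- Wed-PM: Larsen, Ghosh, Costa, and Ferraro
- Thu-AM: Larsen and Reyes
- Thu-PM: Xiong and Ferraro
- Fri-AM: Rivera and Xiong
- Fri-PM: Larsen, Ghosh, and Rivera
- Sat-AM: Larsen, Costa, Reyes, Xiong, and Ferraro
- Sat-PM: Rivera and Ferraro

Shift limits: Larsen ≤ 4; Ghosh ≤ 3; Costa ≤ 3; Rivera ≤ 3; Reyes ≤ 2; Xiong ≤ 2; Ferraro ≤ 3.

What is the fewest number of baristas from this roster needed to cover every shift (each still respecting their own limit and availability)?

11 slots to fill and no one can take more than 4, so at least ⌈11/4⌉ = 3 baristas are needed.
Any 3 baristas together have capacity at most 4+3+3 = 10 < 11 slots, so 3 can never suffice.
Larsen, Ghosh, Rivera, and Ferraro alone can cover everything: Mon-PM→Ghosh, Tue-AM→Ghosh, Tue-PM→Ferraro, Wed-AM→Ghosh, Wed-PM→Larsen, Thu-AM→Larsen, Thu-PM→Ferraro, Fri-AM→Rivera, Fri-PM→Larsen, Sat-AM→Larsen, Sat-PM→Rivera.

4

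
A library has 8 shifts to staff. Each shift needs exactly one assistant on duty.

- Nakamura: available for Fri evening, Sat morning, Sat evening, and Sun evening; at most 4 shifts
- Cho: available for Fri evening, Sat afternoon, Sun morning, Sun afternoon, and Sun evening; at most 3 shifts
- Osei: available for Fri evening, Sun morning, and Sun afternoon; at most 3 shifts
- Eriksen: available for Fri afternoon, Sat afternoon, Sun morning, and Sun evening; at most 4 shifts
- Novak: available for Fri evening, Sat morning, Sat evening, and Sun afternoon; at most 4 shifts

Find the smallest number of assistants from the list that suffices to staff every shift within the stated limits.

8 slots to fill and no one can take more than 4, so at least ⌈8/4⌉ = 2 assistants are needed.
Eriksen and Novak alone can cover everything: Fri afternoon→Eriksen, Fri evening→Novak, Sat morning→Novak, Sat afternoon→Eriksen, Sat evening→Novak, Sun morning→Eriksen, Sun afternoon→Novak, Sun evening→Eriksen.

2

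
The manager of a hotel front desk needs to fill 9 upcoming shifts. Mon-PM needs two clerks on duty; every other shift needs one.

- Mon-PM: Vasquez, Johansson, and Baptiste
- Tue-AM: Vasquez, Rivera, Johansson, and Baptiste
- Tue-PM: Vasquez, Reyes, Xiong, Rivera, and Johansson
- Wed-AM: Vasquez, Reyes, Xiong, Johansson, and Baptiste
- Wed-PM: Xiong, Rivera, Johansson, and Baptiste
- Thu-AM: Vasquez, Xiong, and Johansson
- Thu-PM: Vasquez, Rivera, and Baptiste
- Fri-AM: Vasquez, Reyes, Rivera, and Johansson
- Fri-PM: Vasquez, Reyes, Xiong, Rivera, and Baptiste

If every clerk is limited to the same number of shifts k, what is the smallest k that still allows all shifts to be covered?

2

With 6 clerks and 10 worker-slots to fill, someone must work at least ⌈10/6⌉ = 2 shifts, so k ≥ 2.
k = 2 works: Mon-PM→Vasquez+Johansson, Tue-AM→Rivera, Tue-PM→Reyes, Wed-AM→Xiong, Wed-PM→Xiong, Thu-AM→Vasquez, Thu-PM→Rivera, Fri-AM→Reyes, Fri-PM→Baptiste.
Loads: Vasquez 2, Reyes 2, Xiong 2, Rivera 2, Johansson 1, Baptiste 1 — all ≤ 2.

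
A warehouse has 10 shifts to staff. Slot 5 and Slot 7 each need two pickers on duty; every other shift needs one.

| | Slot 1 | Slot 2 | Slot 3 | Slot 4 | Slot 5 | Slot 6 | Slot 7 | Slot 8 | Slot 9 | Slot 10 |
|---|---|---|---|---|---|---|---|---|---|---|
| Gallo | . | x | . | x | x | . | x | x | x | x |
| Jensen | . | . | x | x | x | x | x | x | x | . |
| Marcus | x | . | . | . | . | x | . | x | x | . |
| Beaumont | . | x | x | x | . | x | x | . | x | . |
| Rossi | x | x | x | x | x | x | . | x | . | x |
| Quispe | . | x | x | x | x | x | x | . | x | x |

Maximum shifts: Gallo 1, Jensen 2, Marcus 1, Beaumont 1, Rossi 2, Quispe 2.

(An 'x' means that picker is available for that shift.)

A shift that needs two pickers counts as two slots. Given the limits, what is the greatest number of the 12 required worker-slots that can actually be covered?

9

Total capacity across all pickers is 1+2+1+1+2+2 = 9, and 12 slots are needed, so at most 9 can be filled.
An assignment achieving 9: Slot 1→Marcus, Slot 2→Beaumont, Slot 3→Jensen, Slot 4→Quispe, Slot 5→Jensen+Rossi, Slot 7→Quispe, Slot 8→Rossi, Slot 10→Gallo.
Loads: Gallo 1/1, Jensen 2/2, Marcus 1/1, Beaumont 1/1, Rossi 2/2, Quispe 2/2.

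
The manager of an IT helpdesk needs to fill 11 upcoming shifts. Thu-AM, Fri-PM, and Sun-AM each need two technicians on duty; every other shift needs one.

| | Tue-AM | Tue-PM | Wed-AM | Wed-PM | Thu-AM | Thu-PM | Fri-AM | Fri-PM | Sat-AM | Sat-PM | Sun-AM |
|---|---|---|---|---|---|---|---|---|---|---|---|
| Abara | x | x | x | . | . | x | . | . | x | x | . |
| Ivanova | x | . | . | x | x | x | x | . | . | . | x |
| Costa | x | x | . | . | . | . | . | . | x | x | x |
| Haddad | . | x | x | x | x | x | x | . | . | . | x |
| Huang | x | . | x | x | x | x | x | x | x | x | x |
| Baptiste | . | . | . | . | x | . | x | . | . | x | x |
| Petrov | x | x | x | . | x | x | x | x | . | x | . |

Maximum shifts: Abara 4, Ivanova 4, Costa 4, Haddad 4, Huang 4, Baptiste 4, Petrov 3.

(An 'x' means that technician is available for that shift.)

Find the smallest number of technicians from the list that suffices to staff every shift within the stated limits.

14 slots to fill and no one can take more than 4, so at least ⌈14/4⌉ = 4 technicians are needed.
Abara, Ivanova, Huang, and Petrov alone can cover everything: Tue-AM→Huang, Tue-PM→Abara, Wed-AM→Abara, Wed-PM→Ivanova, Thu-AM→Ivanova+Huang, Thu-PM→Petrov, Fri-AM→Ivanova, Fri-PM→Huang+Petrov, Sat-AM→Abara, Sat-PM→Abara, Sun-AM→Ivanova+Huang.

4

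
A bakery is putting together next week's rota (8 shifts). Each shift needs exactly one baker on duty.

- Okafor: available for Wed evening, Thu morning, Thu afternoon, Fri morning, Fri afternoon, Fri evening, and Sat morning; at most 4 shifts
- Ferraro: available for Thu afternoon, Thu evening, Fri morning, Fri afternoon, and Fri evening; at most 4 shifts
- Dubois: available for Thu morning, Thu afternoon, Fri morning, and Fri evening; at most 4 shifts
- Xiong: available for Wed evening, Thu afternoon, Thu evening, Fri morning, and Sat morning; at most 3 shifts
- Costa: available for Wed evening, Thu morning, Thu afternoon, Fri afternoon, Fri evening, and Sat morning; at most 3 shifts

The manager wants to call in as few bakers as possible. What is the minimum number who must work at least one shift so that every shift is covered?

8 slots to fill and no one can take more than 4, so at least ⌈8/4⌉ = 2 bakers are needed.
Okafor and Ferraro alone can cover everything: Wed evening→Okafor, Thu morning→Okafor, Thu afternoon→Okafor, Thu evening→Ferraro, Fri morning→Ferraro, Fri afternoon→Ferraro, Fri evening→Ferraro, Sat morning→Okafor.

2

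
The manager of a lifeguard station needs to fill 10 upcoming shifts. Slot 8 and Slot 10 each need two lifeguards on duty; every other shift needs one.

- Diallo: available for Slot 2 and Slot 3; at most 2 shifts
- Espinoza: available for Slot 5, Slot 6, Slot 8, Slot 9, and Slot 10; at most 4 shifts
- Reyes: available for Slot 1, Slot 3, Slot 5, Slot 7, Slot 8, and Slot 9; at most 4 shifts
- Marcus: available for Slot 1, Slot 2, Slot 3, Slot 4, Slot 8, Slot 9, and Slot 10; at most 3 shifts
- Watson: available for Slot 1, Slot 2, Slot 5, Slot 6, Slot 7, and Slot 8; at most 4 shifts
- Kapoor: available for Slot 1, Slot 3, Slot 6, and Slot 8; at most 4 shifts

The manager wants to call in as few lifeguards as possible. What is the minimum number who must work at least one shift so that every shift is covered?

4

12 slots to fill and no one can take more than 4, so at least ⌈12/4⌉ = 3 lifeguards are needed.
No set of 3 lifeguards can cover every shift (each such set leaves at least one shift with no one available or exceeds a cap).
Diallo, Espinoza, Reyes, and Marcus alone can cover everything: Slot 1→Reyes, Slot 2→Diallo, Slot 3→Diallo, Slot 4→Marcus, Slot 5→Espinoza, Slot 6→Espinoza, Slot 7→Reyes, Slot 8→Espinoza+Reyes, Slot 9→Reyes, Slot 10→Espinoza+Marcus.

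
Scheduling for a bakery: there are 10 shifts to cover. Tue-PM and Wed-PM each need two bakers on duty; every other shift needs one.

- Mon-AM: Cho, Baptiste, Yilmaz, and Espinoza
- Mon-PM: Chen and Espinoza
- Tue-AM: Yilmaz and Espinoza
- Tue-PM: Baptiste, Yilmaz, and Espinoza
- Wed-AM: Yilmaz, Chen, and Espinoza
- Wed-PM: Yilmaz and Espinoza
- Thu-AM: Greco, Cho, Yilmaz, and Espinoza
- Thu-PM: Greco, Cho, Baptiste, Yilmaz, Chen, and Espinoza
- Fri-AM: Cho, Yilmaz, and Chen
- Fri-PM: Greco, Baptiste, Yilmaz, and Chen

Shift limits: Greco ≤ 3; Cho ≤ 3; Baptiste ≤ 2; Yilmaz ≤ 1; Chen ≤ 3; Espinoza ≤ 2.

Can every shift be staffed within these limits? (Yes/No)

No

Total capacity is 14 and 12 slots are needed, so capacity alone doesn't rule it out.
Shifts {Tue-AM, Tue-PM, Wed-PM} need 5 worker-slots in total, but the bakers available for any of those shifts (Baptiste, Yilmaz, and Espinoza) can supply at most 4 among them. So no valid schedule exists.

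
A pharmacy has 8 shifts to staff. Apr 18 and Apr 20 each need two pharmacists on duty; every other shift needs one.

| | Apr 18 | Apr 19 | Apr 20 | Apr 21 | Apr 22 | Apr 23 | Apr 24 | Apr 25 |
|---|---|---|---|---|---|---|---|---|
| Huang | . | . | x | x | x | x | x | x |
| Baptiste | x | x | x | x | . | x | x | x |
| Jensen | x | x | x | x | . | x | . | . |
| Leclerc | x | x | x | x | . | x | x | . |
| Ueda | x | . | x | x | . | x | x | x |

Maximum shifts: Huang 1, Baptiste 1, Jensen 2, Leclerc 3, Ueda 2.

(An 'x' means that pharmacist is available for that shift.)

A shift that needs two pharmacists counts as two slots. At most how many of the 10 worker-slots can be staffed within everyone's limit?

9

Total capacity across all pharmacists is 1+1+2+3+2 = 9, and 10 slots are needed, so at most 9 can be filled.
An assignment achieving 9: Apr 18→Jensen+Leclerc, Apr 19→Baptiste, Apr 20→Jensen+Leclerc, Apr 21→Ueda, Apr 22→Huang, Apr 24→Leclerc, Apr 25→Ueda.
Loads: Huang 1/1, Baptiste 1/1, Jensen 2/2, Leclerc 3/3, Ueda 2/2.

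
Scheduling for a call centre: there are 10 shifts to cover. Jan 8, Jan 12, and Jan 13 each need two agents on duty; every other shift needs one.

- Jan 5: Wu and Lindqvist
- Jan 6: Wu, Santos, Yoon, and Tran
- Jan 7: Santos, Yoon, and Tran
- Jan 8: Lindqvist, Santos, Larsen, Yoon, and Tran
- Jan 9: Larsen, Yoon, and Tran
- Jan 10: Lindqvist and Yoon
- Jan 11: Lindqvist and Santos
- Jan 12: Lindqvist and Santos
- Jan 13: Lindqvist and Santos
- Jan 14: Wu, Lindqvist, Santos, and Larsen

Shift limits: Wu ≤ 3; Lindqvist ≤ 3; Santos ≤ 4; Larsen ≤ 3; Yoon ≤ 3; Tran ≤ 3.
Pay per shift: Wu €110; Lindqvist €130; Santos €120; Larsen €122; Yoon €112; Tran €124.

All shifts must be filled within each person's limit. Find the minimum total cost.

Jan 12 can only be covered by Lindqvist and Santos, so that assignment is forced.
Jan 13 can only be covered by Lindqvist and Santos, so that assignment is forced.
Picking the cheapest available agent for each shift independently would cost €1518, but that ignores the shift limits.
An optimal schedule: Jan 5→Wu, Jan 6→Wu, Jan 7→Yoon, Jan 8→Santos+Larsen, Jan 9→Yoon, Jan 10→Yoon, Jan 11→Santos, Jan 12→Santos+Lindqvist, Jan 13→Santos+Lindqvist, Jan 14→Wu.
Total: 110 + 110 + 112 + 120 + 122 + 112 + 112 + 120 + 120 + 130 + 120 + 130 + 110 = €1528.

€1528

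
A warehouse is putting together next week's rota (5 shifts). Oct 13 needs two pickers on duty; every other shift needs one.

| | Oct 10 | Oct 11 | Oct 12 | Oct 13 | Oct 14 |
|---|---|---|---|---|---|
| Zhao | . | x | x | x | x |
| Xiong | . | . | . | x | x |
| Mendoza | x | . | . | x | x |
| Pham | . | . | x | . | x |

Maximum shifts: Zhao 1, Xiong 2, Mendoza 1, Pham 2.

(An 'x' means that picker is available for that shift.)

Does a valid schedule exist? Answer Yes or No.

No

Total capacity is 6 and 6 slots are needed, so capacity alone doesn't rule it out.
Shifts {Oct 10, Oct 11, Oct 13} need 4 worker-slots in total, but the pickers available for any of those shifts (Zhao, Xiong, and Mendoza) can supply at most 3 among them. So no valid schedule exists.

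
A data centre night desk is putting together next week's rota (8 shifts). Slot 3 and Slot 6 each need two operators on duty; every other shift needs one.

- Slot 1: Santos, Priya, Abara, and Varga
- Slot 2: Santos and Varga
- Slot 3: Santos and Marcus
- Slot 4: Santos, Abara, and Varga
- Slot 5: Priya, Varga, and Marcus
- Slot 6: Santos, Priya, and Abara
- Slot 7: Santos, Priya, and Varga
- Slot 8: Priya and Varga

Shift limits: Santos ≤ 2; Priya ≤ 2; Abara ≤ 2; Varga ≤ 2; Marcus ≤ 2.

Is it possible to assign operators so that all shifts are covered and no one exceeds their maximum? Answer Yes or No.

Slot 3 can only be covered by Santos and Marcus, so that assignment is forced.
One valid schedule: Slot 1→Varga, Slot 2→Santos, Slot 3→Santos+Marcus, Slot 4→Abara, Slot 5→Marcus, Slot 6→Priya+Abara, Slot 7→Varga, Slot 8→Priya.
Loads: Santos 2/2, Priya 2/2, Abara 2/2, Varga 2/2, Marcus 2/2 — all within limits.

Yes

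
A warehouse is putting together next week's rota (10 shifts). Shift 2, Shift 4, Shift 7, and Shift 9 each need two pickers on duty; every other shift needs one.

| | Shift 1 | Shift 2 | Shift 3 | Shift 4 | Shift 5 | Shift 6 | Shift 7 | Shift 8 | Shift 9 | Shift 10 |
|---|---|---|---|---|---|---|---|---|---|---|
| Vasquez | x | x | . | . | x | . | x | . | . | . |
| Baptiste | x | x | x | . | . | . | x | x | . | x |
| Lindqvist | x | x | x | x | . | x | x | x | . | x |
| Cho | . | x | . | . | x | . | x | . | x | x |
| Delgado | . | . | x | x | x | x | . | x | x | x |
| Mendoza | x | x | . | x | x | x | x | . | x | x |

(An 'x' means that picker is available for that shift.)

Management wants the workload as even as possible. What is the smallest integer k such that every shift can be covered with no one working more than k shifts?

With 6 pickers and 14 worker-slots to fill, someone must work at least ⌈14/6⌉ = 3 shifts, so k ≥ 3.
k = 3 works: Shift 1→Vasquez, Shift 2→Vasquez+Lindqvist, Shift 3→Baptiste, Shift 4→Lindqvist+Delgado, Shift 5→Vasquez, Shift 6→Lindqvist, Shift 7→Cho+Mendoza, Shift 8→Baptiste, Shift 9→Cho+Delgado, Shift 10→Baptiste.
Loads: Vasquez 3, Baptiste 3, Lindqvist 3, Cho 2, Delgado 2, Mendoza 1 — all ≤ 3.

3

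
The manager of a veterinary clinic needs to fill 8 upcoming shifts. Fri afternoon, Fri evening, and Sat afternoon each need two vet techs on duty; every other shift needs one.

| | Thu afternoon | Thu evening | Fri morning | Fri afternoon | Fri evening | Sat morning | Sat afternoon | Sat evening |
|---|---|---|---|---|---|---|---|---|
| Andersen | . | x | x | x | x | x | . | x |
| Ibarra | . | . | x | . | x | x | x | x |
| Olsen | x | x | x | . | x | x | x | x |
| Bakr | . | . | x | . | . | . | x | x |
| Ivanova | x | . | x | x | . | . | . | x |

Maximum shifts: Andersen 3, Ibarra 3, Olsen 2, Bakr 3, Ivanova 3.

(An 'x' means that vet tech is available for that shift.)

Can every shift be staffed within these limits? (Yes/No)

Fri afternoon can only be covered by Andersen and Ivanova, so that assignment is forced.
One valid schedule: Thu afternoon→Olsen, Thu evening→Andersen, Fri morning→Bakr, Fri afternoon→Andersen+Ivanova, Fri evening→Andersen+Ibarra, Sat morning→Ibarra, Sat afternoon→Ibarra+Olsen, Sat evening→Bakr.
Loads: Andersen 3/3, Ibarra 3/3, Olsen 2/2, Bakr 2/3, Ivanova 1/3 — all within limits.

Yes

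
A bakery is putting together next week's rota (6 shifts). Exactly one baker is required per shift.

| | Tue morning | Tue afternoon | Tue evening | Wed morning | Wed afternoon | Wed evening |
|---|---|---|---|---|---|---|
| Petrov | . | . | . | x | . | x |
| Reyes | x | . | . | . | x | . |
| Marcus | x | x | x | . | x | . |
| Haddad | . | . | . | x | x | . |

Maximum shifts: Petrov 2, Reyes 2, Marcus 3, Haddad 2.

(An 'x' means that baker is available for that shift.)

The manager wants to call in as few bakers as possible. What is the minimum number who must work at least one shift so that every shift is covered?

6 slots to fill and no one can take more than 3, so at least ⌈6/3⌉ = 2 bakers are needed.
Any 2 bakers together have capacity at most 3+2 = 5 < 6 slots, so 2 can never suffice.
Petrov, Reyes, and Marcus alone can cover everything: Tue morning→Reyes, Tue afternoon→Marcus, Tue evening→Marcus, Wed morning→Petrov, Wed afternoon→Reyes, Wed evening→Petrov.

3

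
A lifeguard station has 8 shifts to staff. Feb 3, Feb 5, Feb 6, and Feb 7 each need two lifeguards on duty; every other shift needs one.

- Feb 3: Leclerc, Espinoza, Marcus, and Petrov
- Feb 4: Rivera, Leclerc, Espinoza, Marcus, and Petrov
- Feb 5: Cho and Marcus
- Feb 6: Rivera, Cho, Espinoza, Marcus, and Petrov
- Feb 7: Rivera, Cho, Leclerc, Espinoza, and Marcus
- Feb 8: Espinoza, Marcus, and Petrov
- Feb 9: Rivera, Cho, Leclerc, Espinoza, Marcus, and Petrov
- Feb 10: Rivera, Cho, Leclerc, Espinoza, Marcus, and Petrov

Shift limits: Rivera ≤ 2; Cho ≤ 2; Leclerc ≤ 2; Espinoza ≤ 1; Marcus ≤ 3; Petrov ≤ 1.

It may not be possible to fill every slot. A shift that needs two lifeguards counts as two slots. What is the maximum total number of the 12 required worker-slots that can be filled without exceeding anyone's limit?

Total capacity across all lifeguards is 2+2+2+1+3+1 = 11, and 12 slots are needed, so at most 11 can be filled.
An assignment achieving 11: Feb 3→Leclerc+Marcus, Feb 4→Rivera, Feb 5→Cho+Marcus, Feb 6→Rivera+Cho, Feb 7→Leclerc+Marcus, Feb 8→Espinoza, Feb 9→Petrov.
Loads: Rivera 2/2, Cho 2/2, Leclerc 2/2, Espinoza 1/1, Marcus 3/3, Petrov 1/1.

11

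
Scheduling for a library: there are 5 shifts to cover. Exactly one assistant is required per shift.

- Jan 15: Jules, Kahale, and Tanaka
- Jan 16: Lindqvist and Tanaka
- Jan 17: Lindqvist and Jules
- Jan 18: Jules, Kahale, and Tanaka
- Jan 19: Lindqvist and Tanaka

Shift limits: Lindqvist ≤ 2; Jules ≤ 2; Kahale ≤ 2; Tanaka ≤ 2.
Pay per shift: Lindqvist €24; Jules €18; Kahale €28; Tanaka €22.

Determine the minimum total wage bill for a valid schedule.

€104

Picking the cheapest available assistant for each shift independently would cost €98, but that ignores the shift limits.
An optimal schedule: Jan 15→Jules, Jan 16→Tanaka, Jan 17→Jules, Jan 18→Tanaka, Jan 19→Lindqvist.
Total: 18 + 22 + 18 + 22 + 24 = €104.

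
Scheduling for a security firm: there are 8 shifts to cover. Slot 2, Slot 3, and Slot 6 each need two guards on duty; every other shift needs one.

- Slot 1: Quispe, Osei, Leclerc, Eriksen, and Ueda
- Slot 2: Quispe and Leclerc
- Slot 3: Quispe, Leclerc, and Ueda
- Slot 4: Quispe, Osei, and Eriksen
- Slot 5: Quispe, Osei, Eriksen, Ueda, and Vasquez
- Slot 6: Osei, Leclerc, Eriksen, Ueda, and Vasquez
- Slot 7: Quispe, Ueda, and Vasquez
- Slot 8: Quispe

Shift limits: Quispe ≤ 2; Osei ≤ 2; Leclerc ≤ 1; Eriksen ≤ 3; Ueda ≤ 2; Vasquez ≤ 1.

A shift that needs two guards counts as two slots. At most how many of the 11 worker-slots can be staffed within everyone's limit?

Total capacity across all guards is 2+2+1+3+2+1 = 11, and 11 slots are needed, so at most 11 can be filled.
Shifts {Slot 2, Slot 3, Slot 8} need 5 slots but only Quispe, Leclerc, and Ueda are available for them, supplying at most 4 — so at least 1 slot must go unfilled.
An assignment achieving 10: Slot 1→Osei, Slot 2→Quispe+Leclerc, Slot 3→Ueda, Slot 4→Osei, Slot 5→Eriksen, Slot 6→Eriksen+Vasquez, Slot 7→Ueda, Slot 8→Quispe.
Loads: Quispe 2/2, Osei 2/2, Leclerc 1/1, Eriksen 2/3, Ueda 2/2, Vasquez 1/1.

10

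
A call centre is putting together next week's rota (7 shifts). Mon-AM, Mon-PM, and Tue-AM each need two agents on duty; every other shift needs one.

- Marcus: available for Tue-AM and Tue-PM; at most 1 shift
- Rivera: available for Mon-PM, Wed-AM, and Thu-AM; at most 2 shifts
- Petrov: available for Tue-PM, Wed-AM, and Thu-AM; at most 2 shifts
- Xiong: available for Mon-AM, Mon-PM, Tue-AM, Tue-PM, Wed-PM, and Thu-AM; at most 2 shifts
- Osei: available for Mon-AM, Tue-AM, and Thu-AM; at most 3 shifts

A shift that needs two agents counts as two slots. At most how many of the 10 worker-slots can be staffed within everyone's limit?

9

Total capacity across all agents is 1+2+2+2+3 = 10, and 10 slots are needed, so at most 10 can be filled.
Shifts {Mon-AM, Mon-PM, Wed-PM} need 5 slots but only Rivera, Xiong, and Osei are available for them, supplying at most 4 — so at least 1 slot must go unfilled.
An assignment achieving 9: Mon-AM→Xiong+Osei, Mon-PM→Rivera, Tue-AM→Marcus+Osei, Tue-PM→Petrov, Wed-AM→Rivera, Wed-PM→Xiong, Thu-AM→Petrov.
Loads: Marcus 1/1, Rivera 2/2, Petrov 2/2, Xiong 2/2, Osei 2/3.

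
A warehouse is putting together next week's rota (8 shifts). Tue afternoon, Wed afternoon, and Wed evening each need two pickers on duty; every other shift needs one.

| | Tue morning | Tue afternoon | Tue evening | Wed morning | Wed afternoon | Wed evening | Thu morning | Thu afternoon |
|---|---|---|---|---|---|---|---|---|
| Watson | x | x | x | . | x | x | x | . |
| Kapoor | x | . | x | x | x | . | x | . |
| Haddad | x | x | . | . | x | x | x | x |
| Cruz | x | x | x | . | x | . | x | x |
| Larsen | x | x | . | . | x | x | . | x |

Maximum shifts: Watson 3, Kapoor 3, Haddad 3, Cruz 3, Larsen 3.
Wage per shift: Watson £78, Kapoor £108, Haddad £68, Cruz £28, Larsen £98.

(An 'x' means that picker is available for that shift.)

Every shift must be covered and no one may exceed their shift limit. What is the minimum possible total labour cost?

£728

Wed morning can only be covered by Kapoor, so that assignment is forced.
Picking the cheapest available picker for each shift independently would cost £558, but that ignores the shift limits.
An optimal schedule: Tue morning→Haddad, Tue afternoon→Haddad+Watson, Tue evening→Cruz, Wed morning→Kapoor, Wed afternoon→Watson+Larsen, Wed evening→Haddad+Watson, Thu morning→Cruz, Thu afternoon→Cruz.
Total: 68 + 68 + 78 + 28 + 108 + 78 + 98 + 68 + 78 + 28 + 28 = £728.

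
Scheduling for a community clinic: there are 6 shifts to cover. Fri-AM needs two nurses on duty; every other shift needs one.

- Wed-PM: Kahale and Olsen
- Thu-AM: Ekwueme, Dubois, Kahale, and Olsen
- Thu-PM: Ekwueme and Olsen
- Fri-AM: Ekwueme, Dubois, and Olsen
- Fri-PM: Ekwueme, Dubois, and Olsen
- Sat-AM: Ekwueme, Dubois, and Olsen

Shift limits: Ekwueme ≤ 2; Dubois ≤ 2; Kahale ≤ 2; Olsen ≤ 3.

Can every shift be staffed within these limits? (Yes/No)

Yes

One valid schedule: Wed-PM→Kahale, Thu-AM→Kahale, Thu-PM→Ekwueme, Fri-AM→Ekwueme+Dubois, Fri-PM→Dubois, Sat-AM→Olsen.
Loads: Ekwueme 2/2, Dubois 2/2, Kahale 2/2, Olsen 1/3 — all within limits.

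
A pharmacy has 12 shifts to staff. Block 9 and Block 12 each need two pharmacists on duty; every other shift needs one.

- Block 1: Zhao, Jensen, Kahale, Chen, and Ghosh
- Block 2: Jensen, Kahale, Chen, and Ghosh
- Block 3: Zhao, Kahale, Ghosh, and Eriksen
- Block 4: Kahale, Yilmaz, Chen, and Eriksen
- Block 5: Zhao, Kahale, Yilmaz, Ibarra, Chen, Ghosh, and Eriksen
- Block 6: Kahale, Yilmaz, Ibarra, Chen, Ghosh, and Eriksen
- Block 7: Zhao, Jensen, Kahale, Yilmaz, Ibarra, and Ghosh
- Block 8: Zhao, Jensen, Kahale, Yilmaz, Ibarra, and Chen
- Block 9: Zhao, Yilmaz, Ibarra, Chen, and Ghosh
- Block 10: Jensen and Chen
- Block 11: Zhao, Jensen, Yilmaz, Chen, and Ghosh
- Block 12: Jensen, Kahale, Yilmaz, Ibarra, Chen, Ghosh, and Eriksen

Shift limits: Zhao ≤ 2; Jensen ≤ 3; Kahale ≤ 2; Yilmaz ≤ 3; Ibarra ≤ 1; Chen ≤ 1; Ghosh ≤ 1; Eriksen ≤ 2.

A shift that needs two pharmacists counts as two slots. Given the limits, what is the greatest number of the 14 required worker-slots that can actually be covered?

14

Total capacity across all pharmacists is 2+3+2+3+1+1+1+2 = 15, and 14 slots are needed, so at most 14 can be filled.
An assignment achieving 14: Block 1→Zhao, Block 2→Jensen, Block 3→Zhao, Block 4→Kahale, Block 5→Chen, Block 6→Kahale, Block 7→Yilmaz, Block 8→Yilmaz, Block 9→Yilmaz+Ibarra, Block 10→Jensen, Block 11→Jensen, Block 12→Ghosh+Eriksen.
Loads: Zhao 2/2, Jensen 3/3, Kahale 2/2, Yilmaz 3/3, Ibarra 1/1, Chen 1/1, Ghosh 1/1, Eriksen 1/2.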